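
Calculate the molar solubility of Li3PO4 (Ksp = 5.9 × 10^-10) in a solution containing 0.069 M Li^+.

s ≈ 1.8e-6 M

Li3PO4(s) <=> 3 Li^+ + PO4^3-
Ksp = [Li^+]^3[PO4^3-]
Let s = moles of Li3PO4 that dissolve per litre. [Li^+] = 0.069 + 3s ≈ 0.069, [PO4^3-] = s (Ksp is small, so little additional dissolves).
Ksp ≈ (0.069)^3 × s
s = 1.8 × 10^-6 M
Check: 3s = 5.4 × 10^-6 ≪ 0.069, so the approximation is valid.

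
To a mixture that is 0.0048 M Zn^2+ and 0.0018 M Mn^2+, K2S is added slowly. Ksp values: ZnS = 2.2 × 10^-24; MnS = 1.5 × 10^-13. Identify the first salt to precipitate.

Precipitation of each salt starts when its ion product equals its Ksp.
For ZnS: 2.2 × 10^-24 = 0.0048 × [S^2-]  ⇒  [S^2-] = 4.6 × 10^-22 M.
For MnS: 1.5 × 10^-13 = 0.0018 × [S^2-]  ⇒  [S^2-] = 8.3 x 10^-11 M.
The salt with the lower threshold [S^2-] precipitates first: ZnS.

ZnS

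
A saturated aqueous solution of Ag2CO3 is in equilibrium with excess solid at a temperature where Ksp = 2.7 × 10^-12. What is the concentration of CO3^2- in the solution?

Ag2CO3(s) ⇌ 2 Ag^+(aq) + CO3^2-(aq)
Ksp = [Ag^+]^2[CO3^2-]
If s mol/L of Ag2CO3 dissolves, [Ag^+] = 2s and [CO3^2-] = s.
Substituting: Ksp = (2s)^2s = 4s^3
s^3 = 2.7 × 10^-12 / 4, so s = 8.77 × 10^-5 M
[CO3^2-] = s = 8.8 × 10^-5 M

[CO3^2-] = 8.8e-5 M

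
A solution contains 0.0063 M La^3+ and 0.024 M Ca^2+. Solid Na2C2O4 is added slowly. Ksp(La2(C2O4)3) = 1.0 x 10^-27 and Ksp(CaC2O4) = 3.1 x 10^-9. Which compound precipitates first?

Precipitation of each salt starts when its ion product equals its Ksp.
For La2(C2O4)3: 1.0 x 10^-27 = (0.0063)^2 × [C2O4^2-]^3  ⇒  [C2O4^2-] = 2.9 x 10^-8 M.
For CaC2O4: 3.1 x 10^-9 = 0.024 × [C2O4^2-]  ⇒  [C2O4^2-] = 1.3 × 10^-7 M.
The salt with the lower threshold [C2O4^2-] precipitates first: La2(C2O4)3.

La2(C2O4)3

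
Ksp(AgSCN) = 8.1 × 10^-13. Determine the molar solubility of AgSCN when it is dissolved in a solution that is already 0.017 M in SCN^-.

AgSCN(s) ⇌ Ag^+(aq) + SCN^-(aq)
Ksp = [Ag^+][SCN^-]
Let s be the molar solubility in this solution. [Ag^+] = s, [SCN^-] = 0.017 + s ≈ 0.017 (common-ion effect: SCN^- is already 0.017 M).
Ksp ≈ s × 0.017
s = 4.8 × 10^-11 M
Check: s = 4.8 × 10^-11 ≪ 0.017, so the approximation is valid.

4.8 × 10^-11 M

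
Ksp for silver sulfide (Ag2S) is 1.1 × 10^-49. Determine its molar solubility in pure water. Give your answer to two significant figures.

3.0e-17 M

Ag2S(s) <=> 2 Ag^+ + S^2-
Ksp = [Ag^+]^2[S^2-]
Let s = molar solubility. Then [Ag^+] = 2s and [S^2-] = s.
Substituting: Ksp = (2s)^2s = 4s^3
s = (1.1 × 10^-49 / 4)^(1/3) = 3.0 × 10^-17 M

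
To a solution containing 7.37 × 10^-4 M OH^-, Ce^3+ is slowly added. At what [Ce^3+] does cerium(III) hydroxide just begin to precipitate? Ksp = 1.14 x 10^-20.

[Ce^3+] = 2.85e-11 M

Ce(OH)3(s) ⇌ Ce^3+ + 3 OH^-
Ksp = [Ce^3+][OH^-]^3
Precipitation begins when Q = Ksp. With [OH^-] = 7.37 × 10^-4 M:
1.14 x 10^-20 = (7.37 × 10^-4)^3 × [Ce^3+]
[Ce^3+] = (1.14 x 10^-20 / 4.003 × 10^-10) = 2.85 × 10^-11 M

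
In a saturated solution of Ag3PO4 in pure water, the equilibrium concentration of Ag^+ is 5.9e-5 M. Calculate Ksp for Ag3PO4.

Ksp = 4.0 × 10^-18

Ag3PO4(s) ⇌ 3 Ag^+ + PO4^3-
Stoichiometry gives [PO4^3-] = (1/3)[Ag^+] = 1.97 × 10^-5 M.
Ksp = [Ag^+]^3[PO4^3-]
Ksp = (5.9 × 10^-5)^3 × 1.97 × 10^-5 = 4.0 × 10^-18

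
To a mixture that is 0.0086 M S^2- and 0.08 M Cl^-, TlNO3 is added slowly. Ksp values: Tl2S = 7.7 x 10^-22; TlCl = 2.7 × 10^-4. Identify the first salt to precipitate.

Each salt begins to precipitate when Q = Ksp, i.e. when [Tl^+] reaches its threshold.
For Tl2S: 7.7 x 10^-22 = 0.0086 × [Tl^+]^2  ⇒  [Tl^+] = 3.0 x 10^-10 M.
For TlCl: 2.7 × 10^-4 = 0.08 × [Tl^+]  ⇒  [Tl^+] = 3.4 × 10^-3 M.
The salt with the lower threshold [Tl^+] precipitates first: Tl2S.

Tl2S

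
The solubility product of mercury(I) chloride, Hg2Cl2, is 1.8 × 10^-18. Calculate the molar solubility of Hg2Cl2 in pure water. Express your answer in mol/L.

s ≈ 7.7 × 10^-7 M

Hg2Cl2(s) ⇌ Hg2^2+(aq) + 2 Cl^-(aq)
Ksp = [Hg2^2+][Cl^-]^2
With molar solubility s: [Hg2^2+] = s, [Cl^-] = 2s.
So Ksp = s × (2s)^2 = 4s^3
s^3 = 1.8 × 10^-18 / 4, so s = 7.7 × 10^-7 M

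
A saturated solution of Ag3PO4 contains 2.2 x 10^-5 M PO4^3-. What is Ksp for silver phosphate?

6.3 x 10^-18

Ag3PO4(s) <=> 3 Ag^+(aq) + PO4^3-(aq)
Stoichiometry gives [Ag^+] = (3/1)[PO4^3-] = 6.60 x 10^-5 M.
Ksp = [Ag^+]^3[PO4^3-]
Ksp = (6.60 x 10^-5)^3 × 2.2 × 10^-5 = 6.3 x 10^-18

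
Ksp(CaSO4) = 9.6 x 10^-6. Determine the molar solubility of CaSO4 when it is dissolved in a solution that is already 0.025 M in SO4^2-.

CaSO4(s) <=> Ca^2+(aq) + SO4^2-(aq)
Ksp = [Ca^2+][SO4^2-]
Let s be the molar solubility in this solution. [Ca^2+] = s, [SO4^2-] = 0.025 + s ≈ 0.025 (since the SO4^2- already present dominates).
Ksp ≈ s × 0.025
s = 3.8 × 10^-4 M
Check: s = 3.8 × 10^-4 ≪ 0.025, so the approximation is valid.

s ≈ 3.8 x 10^-4 M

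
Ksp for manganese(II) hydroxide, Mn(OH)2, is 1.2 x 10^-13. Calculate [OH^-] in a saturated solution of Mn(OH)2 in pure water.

[OH^-] ≈ 6.2 x 10^-5 M

Mn(OH)2(s) ⇌ Mn^2+ + 2 OH^-
Ksp = [Mn^2+][OH^-]^2
For each mole of Mn(OH)2 that dissolves: [Mn^2+] = s, [OH^-] = 2s.
Ksp = s(2s)^2 = 4s^3
s = (1.2 x 10^-13 / 4)^(1/3) = 3.11 x 10^-5 M
[OH^-] = 2s = 6.2 x 10^-5 M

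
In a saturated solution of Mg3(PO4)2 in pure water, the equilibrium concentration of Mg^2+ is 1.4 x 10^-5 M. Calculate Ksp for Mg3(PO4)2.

Mg3(PO4)2(s) <=> 3 Mg^2+ + 2 PO4^3-
Stoichiometry gives [PO4^3-] = (2/3)[Mg^2+] = 9.33 x 10^-6 M.
Ksp = [Mg^2+]^3[PO4^3-]^2
Ksp = (1.4 × 10^-5)^3 × (9.33 × 10^-6)^2 = 2.4 × 10^-25

Ksp ≈ 2.4e-25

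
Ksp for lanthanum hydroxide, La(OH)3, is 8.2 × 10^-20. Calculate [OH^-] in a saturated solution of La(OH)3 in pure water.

La(OH)3(s) <=> La^3+(aq) + 3 OH^-(aq)
Ksp = [La^3+][OH^-]^3
If s mol/L of La(OH)3 dissolves, [La^3+] = s and [OH^-] = 3s.
Substituting: Ksp = s(3s)^3 = 27s^4
s = (8.2 × 10^-20 / 27)^(1/4) = 7.42 x 10^-6 M
[OH^-] = 3s = 2.2 × 10^-5 M

[OH^-] = 2.2 × 10^-5 M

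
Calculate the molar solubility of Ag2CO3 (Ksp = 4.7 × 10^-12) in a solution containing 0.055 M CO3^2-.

s = 4.6 x 10^-6 M

Ag2CO3(s) ⇌ 2 Ag^+ + CO3^2-
Ksp = [Ag^+]^2[CO3^2-]
Let s be the molar solubility in this solution. [Ag^+] = 2s, [CO3^2-] = 0.055 + s ≈ 0.055 (since the CO3^2- already present dominates).
Ksp ≈ (2s)^2 × 0.055
s = 4.6 x 10^-6 M
Check: s = 4.6 × 10^-6 ≪ 0.055, so the approximation is valid.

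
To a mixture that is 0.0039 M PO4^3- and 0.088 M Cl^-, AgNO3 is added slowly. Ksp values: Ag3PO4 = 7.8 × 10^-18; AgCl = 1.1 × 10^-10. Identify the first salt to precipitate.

Each salt begins to precipitate when Q = Ksp, i.e. when [Ag^+] reaches its threshold.
For Ag3PO4: 7.8 × 10^-18 = 0.0039 × [Ag^+]^3  ⇒  [Ag^+] = 1.3 × 10^-5 M.
For AgCl: 1.1 × 10^-10 = 0.088 × [Ag^+]  ⇒  [Ag^+] = 1.3 × 10^-9 M.
The salt with the lower threshold [Ag^+] precipitates first: AgCl.

AgCl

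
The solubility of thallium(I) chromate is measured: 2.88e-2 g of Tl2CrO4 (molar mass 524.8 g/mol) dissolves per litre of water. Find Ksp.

Molar solubility s = (2.88 × 10^-2 g/L) / (524.8 g/mol) = 5.488 × 10^-5 M.
Tl2CrO4(s) ⇌ 2 Tl^+(aq) + CrO4^2-(aq)
For each mole of Tl2CrO4 that dissolves: [Tl^+] = 2s, [CrO4^2-] = s.
Ksp = [Tl^+]^2[CrO4^2-]
So Ksp = (2s)^2 × s = 4s^3
With s = 5.488 × 10^-5: Ksp = 6.61 × 10^-13

6.61 × 10^-13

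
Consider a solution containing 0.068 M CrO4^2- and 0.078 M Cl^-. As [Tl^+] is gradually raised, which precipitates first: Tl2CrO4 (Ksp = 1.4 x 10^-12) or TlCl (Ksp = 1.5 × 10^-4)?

Tl2CrO4

Precipitation of each salt starts when its ion product equals its Ksp.
For Tl2CrO4: 1.4 x 10^-12 = 0.068 × [Tl^+]^2  ⇒  [Tl^+] = 4.5 × 10^-6 M.
For TlCl: 1.5 × 10^-4 = 0.078 × [Tl^+]  ⇒  [Tl^+] = 1.9 × 10^-3 M.
The salt with the lower threshold [Tl^+] precipitates first: Tl2CrO4.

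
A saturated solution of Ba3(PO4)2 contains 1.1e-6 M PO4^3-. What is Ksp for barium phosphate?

Ksp = 5.4 × 10^-30

Ba3(PO4)2(s) ⇌ 3 Ba^2+ + 2 PO4^3-
Stoichiometry gives [Ba^2+] = (3/2)[PO4^3-] = 1.65 x 10^-6 M.
Ksp = [Ba^2+]^3[PO4^3-]^2
Ksp = (1.65 x 10^-6)^3 × (1.1 × 10^-6)^2 = 5.4 × 10^-30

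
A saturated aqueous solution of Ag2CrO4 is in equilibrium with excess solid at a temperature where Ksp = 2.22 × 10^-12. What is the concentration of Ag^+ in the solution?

[Ag^+] ≈ 1.64 x 10^-4 M

Ag2CrO4(s) ⇌ 2 Ag^+(aq) + CrO4^2-(aq)
Ksp = [Ag^+]^2[CrO4^2-]
For each mole of Ag2CrO4 that dissolves: [Ag^+] = 2s, [CrO4^2-] = s.
So Ksp = (2s)^2 × s = 4s^3
s^3 = 2.22 × 10^-12 / 4, so s = 8.218 x 10^-5 M
[Ag^+] = 2s = 1.64 × 10^-4 M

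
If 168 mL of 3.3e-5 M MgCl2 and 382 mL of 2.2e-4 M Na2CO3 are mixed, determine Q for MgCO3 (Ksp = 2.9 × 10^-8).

Q ≈ 1.5e-9

Total volume = 168 + 382 = 550 mL.
[Mg^2+] = 3.3 × 10^-5 × (168/550) = 1.01 × 10^-5 M
[CO3^2-] = 2.2 x 10^-4 × (382/550) = 1.53 x 10^-4 M
MgCO3(s) ⇌ Mg^2+ + CO3^2-, so Q = [Mg^2+][CO3^2-]
Q = (1.01 × 10^-5)(1.53 × 10^-4) = 1.5 x 10^-9
Q < Ksp, so no precipitate of MgCO3 forms.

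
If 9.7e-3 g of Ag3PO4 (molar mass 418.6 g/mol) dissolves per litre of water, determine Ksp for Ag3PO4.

Molar solubility s = (9.7 x 10^-3 g/L) / (418.6 g/mol) = 2.32 × 10^-5 M.
Ag3PO4(s) <=> 3 Ag^+ + PO4^3-
Let s = molar solubility. Then [Ag^+] = 3s and [PO4^3-] = s.
Ksp = [Ag^+]^3[PO4^3-]
So Ksp = (3s)^3 × s = 27s^4
Ksp = 27 × (2.32 × 10^-5)^4 = 7.8 × 10^-18

7.8 × 10^-18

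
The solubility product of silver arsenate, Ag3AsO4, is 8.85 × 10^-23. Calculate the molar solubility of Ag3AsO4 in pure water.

Ag3AsO4(s) <=> 3 Ag^+(aq) + AsO4^3-(aq)
Ksp = [Ag^+]^3[AsO4^3-]
If s mol/L of Ag3AsO4 dissolves, [Ag^+] = 3s and [AsO4^3-] = s.
So Ksp = (3s)^3 × s = 27s^4
s^4 = 8.85 × 10^-23 / 27, so s = 1.35 × 10^-6 M

1.35 × 10^-6 M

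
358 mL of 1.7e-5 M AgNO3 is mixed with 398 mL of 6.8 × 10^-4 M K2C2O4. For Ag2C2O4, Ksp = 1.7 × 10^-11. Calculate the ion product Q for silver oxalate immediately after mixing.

Total volume = 358 + 398 = 756 mL.
[Ag^+] = 1.7 × 10^-5 × (358/756) = 8.05 × 10^-6 M
[C2O4^2-] = 6.8 x 10^-4 × (398/756) = 3.58 × 10^-4 M
Ag2C2O4(s) ⇌ 2 Ag^+(aq) + C2O4^2-(aq), so Q = [Ag^+]^2[C2O4^2-]
Q = (8.05 x 10^-6)^2(3.58 x 10^-4) = 2.3 × 10^-14
Q < Ksp, so no precipitate of Ag2C2O4 forms.

Q ≈ 2.3 x 10^-14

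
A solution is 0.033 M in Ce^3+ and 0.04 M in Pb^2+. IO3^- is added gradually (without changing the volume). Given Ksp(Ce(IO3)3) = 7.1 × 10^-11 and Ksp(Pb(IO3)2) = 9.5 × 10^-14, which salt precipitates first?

Each salt begins to precipitate when Q = Ksp, i.e. when [IO3^-] reaches its threshold.
For Ce(IO3)3: 7.1 × 10^-11 = 0.033 × [IO3^-]^3  ⇒  [IO3^-] = 1.3 × 10^-3 M.
For Pb(IO3)2: 9.5 × 10^-14 = 0.04 × [IO3^-]^2  ⇒  [IO3^-] = 1.5 x 10^-6 M.
The salt with the lower threshold [IO3^-] precipitates first: Pb(IO3)2.

Pb(IO3)2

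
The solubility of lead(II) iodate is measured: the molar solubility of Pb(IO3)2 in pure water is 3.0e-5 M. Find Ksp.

Pb(IO3)2(s) ⇌ Pb^2+ + 2 IO3^-
For each mole of Pb(IO3)2 that dissolves: [Pb^2+] = s, [IO3^-] = 2s.
Ksp = [Pb^2+][IO3^-]^2
So Ksp = s × (2s)^2 = 4s^3
Ksp = 4 × (3.0 × 10^-5)^3 = 1.1 × 10^-13

Ksp = 1.1 × 10^-13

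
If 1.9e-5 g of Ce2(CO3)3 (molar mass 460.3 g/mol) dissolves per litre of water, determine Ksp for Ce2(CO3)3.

Ksp ≈ 1.3 × 10^-35

Molar solubility s = (1.9 x 10^-5 g/L) / (460.3 g/mol) = 4.13 × 10^-8 M.
Ce2(CO3)3(s) ⇌ 2 Ce^3+ + 3 CO3^2-
With molar solubility s: [Ce^3+] = 2s, [CO3^2-] = 3s.
Ksp = [Ce^3+]^2[CO3^2-]^3
Substituting: Ksp = (2s)^2(3s)^3 = 108s^5
Ksp = 108 × (4.13 × 10^-8)^5 = 1.3 × 10^-35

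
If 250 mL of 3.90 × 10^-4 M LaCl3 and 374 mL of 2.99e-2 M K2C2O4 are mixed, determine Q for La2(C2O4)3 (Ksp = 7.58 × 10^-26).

Total volume = 250 + 374 = 624 mL.
[La^3+] = 3.90 × 10^-4 × (250/624) = 1.563 × 10^-4 M
[C2O4^2-] = 2.99 × 10^-2 × (374/624) = 1.792 x 10^-2 M
La2(C2O4)3(s) ⇌ 2 La^3+(aq) + 3 C2O4^2-(aq), so Q = [La^3+]^2[C2O4^2-]^3
Q = (1.563 × 10^-4)^2(1.792 x 10^-2)^3 = 1.41 x 10^-13
Q > Ksp, so La2(C2O4)3 will precipitate.

Q ≈ 1.41e-13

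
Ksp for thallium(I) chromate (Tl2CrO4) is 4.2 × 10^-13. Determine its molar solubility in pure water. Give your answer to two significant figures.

Tl2CrO4(s) ⇌ 2 Tl^+ + CrO4^2-
Ksp = [Tl^+]^2[CrO4^2-]
If s mol/L of Tl2CrO4 dissolves, [Tl^+] = 2s and [CrO4^2-] = s.
Ksp = (2s)^2s = 4s^3
s = (4.2 × 10^-13 / 4)^(1/3) = 4.7 × 10^-5 M

4.7e-5 M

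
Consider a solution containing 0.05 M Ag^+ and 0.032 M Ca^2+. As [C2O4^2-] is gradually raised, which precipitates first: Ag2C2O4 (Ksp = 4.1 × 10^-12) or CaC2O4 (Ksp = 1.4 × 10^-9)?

Ag2C2O4

Each salt begins to precipitate when Q = Ksp, i.e. when [C2O4^2-] reaches its threshold.
For Ag2C2O4: 4.1 × 10^-12 = (0.05)^2 × [C2O4^2-]  ⇒  [C2O4^2-] = 1.6 x 10^-9 M.
For CaC2O4: 1.4 × 10^-9 = 0.032 × [C2O4^2-]  ⇒  [C2O4^2-] = 4.4 x 10^-8 M.
The salt with the lower threshold [C2O4^2-] precipitates first: Ag2C2O4.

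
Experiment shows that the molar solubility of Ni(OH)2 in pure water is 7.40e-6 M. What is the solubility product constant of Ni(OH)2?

Ni(OH)2(s) <=> Ni^2+(aq) + 2 OH^-(aq)
Let s = molar solubility. Then [Ni^2+] = s and [OH^-] = 2s.
Ksp = [Ni^2+][OH^-]^2
Substituting: Ksp = s(2s)^2 = 4s^3
With s = 7.40 x 10^-6: Ksp = 1.62 × 10^-15

1.62 × 10^-15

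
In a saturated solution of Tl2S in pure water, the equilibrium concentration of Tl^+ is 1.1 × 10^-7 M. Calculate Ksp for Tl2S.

6.7 × 10^-22

Tl2S(s) ⇌ 2 Tl^+ + S^2-
Stoichiometry gives [S^2-] = (1/2)[Tl^+] = 5.50 × 10^-8 M.
Ksp = [Tl^+]^2[S^2-]
Ksp = (1.1 × 10^-7)^2 × 5.50 × 10^-8 = 6.7 x 10^-22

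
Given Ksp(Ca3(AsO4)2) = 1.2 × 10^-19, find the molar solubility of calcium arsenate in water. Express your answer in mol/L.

s ≈ 6.4e-5 M

Ca3(AsO4)2(s) ⇌ 3 Ca^2+ + 2 AsO4^3-
Ksp = [Ca^2+]^3[AsO4^3-]^2
With molar solubility s: [Ca^2+] = 3s, [AsO4^3-] = 2s.
Ksp = (3s)^3(2s)^2 = 108s^5
s = (1.2 × 10^-19 / 108)^(1/5) = 6.4 x 10^-5 M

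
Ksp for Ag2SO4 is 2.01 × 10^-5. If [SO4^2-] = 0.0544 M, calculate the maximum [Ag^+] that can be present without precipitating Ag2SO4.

[Ag^+] = 0.0192 M

Ag2SO4(s) <=> 2 Ag^+ + SO4^2-
Ksp = [Ag^+]^2[SO4^2-]
Precipitation begins when Q = Ksp. With [SO4^2-] = 0.0544 M:
2.01 × 10^-5 = (0.0544) × [Ag^+]^2
[Ag^+] = (2.01 × 10^-5 / 5.44 x 10^-2)^(1/2) = 1.92 × 10^-2 M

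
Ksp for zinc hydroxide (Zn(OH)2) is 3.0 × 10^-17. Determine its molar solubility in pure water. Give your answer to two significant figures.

2.0e-6 M

Zn(OH)2(s) ⇌ Zn^2+(aq) + 2 OH^-(aq)
Ksp = [Zn^2+][OH^-]^2
Let s = molar solubility. Then [Zn^2+] = s and [OH^-] = 2s.
Substituting: Ksp = s(2s)^2 = 4s^3
Solving, s = (3.0 × 10^-17/4)^(1/3) = 2.0 × 10^-6 M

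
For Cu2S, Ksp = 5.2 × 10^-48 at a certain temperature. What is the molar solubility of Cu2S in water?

Cu2S(s) <=> 2 Cu^+(aq) + S^2-(aq)
Ksp = [Cu^+]^2[S^2-]
For each mole of Cu2S that dissolves: [Cu^+] = 2s, [S^2-] = s.
Substituting: Ksp = (2s)^2s = 4s^3
s^3 = 5.2 × 10^-48 / 4, so s = 1.1 × 10^-16 M

1.1e-16 M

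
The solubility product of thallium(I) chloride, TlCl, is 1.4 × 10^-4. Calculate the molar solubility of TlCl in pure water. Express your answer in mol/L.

0.012 M

TlCl(s) ⇌ Tl^+ + Cl^-
Ksp = [Tl^+][Cl^-]
With molar solubility s: [Tl^+] = s, [Cl^-] = s.
Ksp = s^2
s = (1.4 × 10^-4)^(1/2) = 1.2 × 10^-2 M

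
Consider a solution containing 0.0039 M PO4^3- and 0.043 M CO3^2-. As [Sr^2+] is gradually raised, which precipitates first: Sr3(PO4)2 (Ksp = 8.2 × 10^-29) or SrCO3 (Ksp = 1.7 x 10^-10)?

Each salt begins to precipitate when Q = Ksp, i.e. when [Sr^2+] reaches its threshold.
For Sr3(PO4)2: 8.2 × 10^-29 = (0.0039)^2 × [Sr^2+]^3  ⇒  [Sr^2+] = 1.8 x 10^-8 M.
For SrCO3: 1.7 x 10^-10 = 0.043 × [Sr^2+]  ⇒  [Sr^2+] = 4.0 × 10^-9 M.
The salt with the lower threshold [Sr^2+] precipitates first: SrCO3.

SrCO3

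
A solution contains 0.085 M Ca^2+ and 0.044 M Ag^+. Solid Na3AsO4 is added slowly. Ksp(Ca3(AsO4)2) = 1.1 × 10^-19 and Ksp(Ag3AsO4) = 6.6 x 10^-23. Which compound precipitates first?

Ag3AsO4

Each salt begins to precipitate when Q = Ksp, i.e. when [AsO4^3-] reaches its threshold.
For Ca3(AsO4)2: 1.1 × 10^-19 = (0.085)^3 × [AsO4^3-]^2  ⇒  [AsO4^3-] = 1.3 × 10^-8 M.
For Ag3AsO4: 6.6 x 10^-23 = (0.044)^3 × [AsO4^3-]  ⇒  [AsO4^3-] = 7.7 x 10^-19 M.
The salt with the lower threshold [AsO4^3-] precipitates first: Ag3AsO4.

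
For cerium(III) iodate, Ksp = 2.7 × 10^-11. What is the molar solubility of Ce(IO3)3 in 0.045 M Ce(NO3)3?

Ce(IO3)3(s) ⇌ Ce^3+(aq) + 3 IO3^-(aq)
Ksp = [Ce^3+][IO3^-]^3
Let s = moles of Ce(IO3)3 that dissolve per litre. [Ce^3+] = 0.045 + s ≈ 0.045, [IO3^-] = 3s (since Ce^3+ from Ce(NO3)3 dominates).
Ksp ≈ 0.045 × (3s)^3
s = 2.8 × 10^-4 M
Check: s = 2.8 × 10^-4 ≪ 0.045, so the approximation is valid.

s = 2.8e-4 M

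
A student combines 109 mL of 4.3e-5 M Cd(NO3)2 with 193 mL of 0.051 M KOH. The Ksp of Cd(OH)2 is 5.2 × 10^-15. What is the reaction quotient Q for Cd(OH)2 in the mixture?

Total volume = 109 + 193 = 302 mL.
[Cd^2+] = 4.3 × 10^-5 × (109/302) = 1.55 x 10^-5 M
[OH^-] = 5.1 × 10^-2 × (193/302) = 3.26 × 10^-2 M
Cd(OH)2(s) ⇌ Cd^2+(aq) + 2 OH^-(aq), so Q = [Cd^2+][OH^-]^2
Q = (1.55 × 10^-5)(3.26 x 10^-2)^2 = 1.6 × 10^-8
Q > Ksp, so Cd(OH)2 will precipitate.

Q = 1.6 × 10^-8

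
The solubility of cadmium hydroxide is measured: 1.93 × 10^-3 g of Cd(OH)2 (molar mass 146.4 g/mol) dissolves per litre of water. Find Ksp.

Molar solubility s = (1.93 x 10^-3 g/L) / (146.4 g/mol) = 1.318 x 10^-5 M.
Cd(OH)2(s) <=> Cd^2+ + 2 OH^-
For each mole of Cd(OH)2 that dissolves: [Cd^2+] = s, [OH^-] = 2s.
Ksp = [Cd^2+][OH^-]^2
Ksp = s(2s)^2 = 4s^3
Ksp = 4 × (1.318 × 10^-5)^3 = 9.16 × 10^-15

Ksp = 9.16e-15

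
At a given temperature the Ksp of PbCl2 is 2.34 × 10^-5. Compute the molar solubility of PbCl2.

s ≈ 1.80 × 10^-2 M

PbCl2(s) ⇌ Pb^2+(aq) + 2 Cl^-(aq)
Ksp = [Pb^2+][Cl^-]^2
For each mole of PbCl2 that dissolves: [Pb^2+] = s, [Cl^-] = 2s.
Substituting: Ksp = s(2s)^2 = 4s^3
s^3 = 2.34 × 10^-5 / 4, so s = 1.80 × 10^-2 M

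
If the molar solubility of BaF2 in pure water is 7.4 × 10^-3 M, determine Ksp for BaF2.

BaF2(s) <=> Ba^2+(aq) + 2 F^-(aq)
For each mole of BaF2 that dissolves: [Ba^2+] = s, [F^-] = 2s.
Ksp = [Ba^2+][F^-]^2
So Ksp = s × (2s)^2 = 4s^3
With s = 7.4 x 10^-3: Ksp = 1.6 × 10^-6

Ksp = 1.6 × 10^-6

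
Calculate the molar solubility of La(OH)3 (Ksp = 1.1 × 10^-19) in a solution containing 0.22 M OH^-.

La(OH)3(s) ⇌ La^3+(aq) + 3 OH^-(aq)
Ksp = [La^3+][OH^-]^3
If s mol/L dissolves here, [La^3+] = s, [OH^-] = 0.22 + 3s ≈ 0.22 (common-ion effect: OH^- is already 0.22 M).
Ksp ≈ s × (0.22)^3
s = 1.0 × 10^-17 M
Check: 3s = 3.1 x 10^-17 ≪ 0.22, so the approximation is valid.

s ≈ 1.0 × 10^-17 M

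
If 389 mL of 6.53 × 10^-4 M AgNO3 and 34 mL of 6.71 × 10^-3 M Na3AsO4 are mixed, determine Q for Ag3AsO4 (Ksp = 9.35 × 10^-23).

1.17e-13

Total volume = 389 + 34 = 423 mL.
[Ag^+] = 6.53 x 10^-4 × (389/423) = 6.005 × 10^-4 M
[AsO4^3-] = 6.71 x 10^-3 × (34/423) = 5.393 x 10^-4 M
Ag3AsO4(s) ⇌ 3 Ag^+ + AsO4^3-, so Q = [Ag^+]^3[AsO4^3-]
Q = (6.005 × 10^-4)^3(5.393 x 10^-4) = 1.17 x 10^-13
Q > Ksp, so Ag3AsO4 will precipitate.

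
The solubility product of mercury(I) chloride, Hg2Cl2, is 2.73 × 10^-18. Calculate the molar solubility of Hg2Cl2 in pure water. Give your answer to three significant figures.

8.80e-7 M

Hg2Cl2(s) ⇌ Hg2^2+ + 2 Cl^-
Ksp = [Hg2^2+][Cl^-]^2
With molar solubility s: [Hg2^2+] = s, [Cl^-] = 2s.
So Ksp = s × (2s)^2 = 4s^3
s = (2.73 × 10^-18 / 4)^(1/3) = 8.80 x 10^-7 M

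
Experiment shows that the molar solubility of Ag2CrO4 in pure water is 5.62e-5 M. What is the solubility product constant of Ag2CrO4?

Ag2CrO4(s) <=> 2 Ag^+ + CrO4^2-
If s mol/L of Ag2CrO4 dissolves, [Ag^+] = 2s and [CrO4^2-] = s.
Ksp = [Ag^+]^2[CrO4^2-]
So Ksp = (2s)^2 × s = 4s^3
Ksp = 4 × (5.62 × 10^-5)^3 = 7.10 × 10^-13

7.10 × 10^-13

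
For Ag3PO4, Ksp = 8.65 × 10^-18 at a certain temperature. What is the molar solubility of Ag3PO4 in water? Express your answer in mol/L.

Ag3PO4(s) <=> 3 Ag^+ + PO4^3-
Ksp = [Ag^+]^3[PO4^3-]
Let s = molar solubility. Then [Ag^+] = 3s and [PO4^3-] = s.
Ksp = (3s)^3s = 27s^4
s^4 = 8.65 × 10^-18 / 27, so s = 2.38 × 10^-5 M

s ≈ 2.38 × 10^-5 M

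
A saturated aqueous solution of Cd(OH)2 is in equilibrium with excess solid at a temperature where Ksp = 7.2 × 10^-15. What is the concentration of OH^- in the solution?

Cd(OH)2(s) <=> Cd^2+ + 2 OH^-
Ksp = [Cd^2+][OH^-]^2
For each mole of Cd(OH)2 that dissolves: [Cd^2+] = s, [OH^-] = 2s.
Ksp = s(2s)^2 = 4s^3
s = (7.2 × 10^-15 / 4)^(1/3) = 1.22 × 10^-5 M
[OH^-] = 2s = 2.4 × 10^-5 M

[OH^-] ≈ 2.4 x 10^-5 M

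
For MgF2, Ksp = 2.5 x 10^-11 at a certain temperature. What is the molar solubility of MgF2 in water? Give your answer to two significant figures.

1.8 × 10^-4 M

MgF2(s) ⇌ Mg^2+ + 2 F^-
Ksp = [Mg^2+][F^-]^2
For each mole of MgF2 that dissolves: [Mg^2+] = s, [F^-] = 2s.
So Ksp = s × (2s)^2 = 4s^3
s^3 = 2.5 x 10^-11 / 4, so s = 1.8 × 10^-4 M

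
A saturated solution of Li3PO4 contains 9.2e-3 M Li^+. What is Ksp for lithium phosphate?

2.4 × 10^-9

Li3PO4(s) ⇌ 3 Li^+ + PO4^3-
Stoichiometry gives [PO4^3-] = (1/3)[Li^+] = 3.07 × 10^-3 M.
Ksp = [Li^+]^3[PO4^3-]
Ksp = (9.2 × 10^-3)^3 × 3.07 × 10^-3 = 2.4 × 10^-9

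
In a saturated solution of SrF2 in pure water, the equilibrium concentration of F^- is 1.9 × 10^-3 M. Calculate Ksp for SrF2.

SrF2(s) ⇌ Sr^2+(aq) + 2 F^-(aq)
Stoichiometry gives [Sr^2+] = (1/2)[F^-] = 9.50 × 10^-4 M.
Ksp = [Sr^2+][F^-]^2
Ksp = 9.50 × 10^-4 × (1.9 × 10^-3)^2 = 3.4 × 10^-9

Ksp = 3.4 x 10^-9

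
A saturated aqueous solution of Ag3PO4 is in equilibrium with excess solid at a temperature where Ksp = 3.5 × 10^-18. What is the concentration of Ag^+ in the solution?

[Ag^+] ≈ 5.7 x 10^-5 M

Ag3PO4(s) ⇌ 3 Ag^+ + PO4^3-
Ksp = [Ag^+]^3[PO4^3-]
If s mol/L of Ag3PO4 dissolves, [Ag^+] = 3s and [PO4^3-] = s.
Ksp = (3s)^3s = 27s^4
s^4 = 3.5 × 10^-18 / 27, so s = 1.90 × 10^-5 M
[Ag^+] = 3s = 5.7 × 10^-5 M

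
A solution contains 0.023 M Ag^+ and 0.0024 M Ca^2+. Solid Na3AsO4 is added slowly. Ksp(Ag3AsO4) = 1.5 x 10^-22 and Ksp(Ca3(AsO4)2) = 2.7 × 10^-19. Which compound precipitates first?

Precipitation of each salt starts when its ion product equals its Ksp.
For Ag3AsO4: 1.5 x 10^-22 = (0.023)^3 × [AsO4^3-]  ⇒  [AsO4^3-] = 1.2 × 10^-17 M.
For Ca3(AsO4)2: 2.7 × 10^-19 = (0.0024)^3 × [AsO4^3-]^2  ⇒  [AsO4^3-] = 4.4 × 10^-6 M.
The salt with the lower threshold [AsO4^3-] precipitates first: Ag3AsO4.

Ag3AsO4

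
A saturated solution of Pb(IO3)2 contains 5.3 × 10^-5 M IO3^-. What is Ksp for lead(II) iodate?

Pb(IO3)2(s) <=> Pb^2+(aq) + 2 IO3^-(aq)
Stoichiometry gives [Pb^2+] = (1/2)[IO3^-] = 2.65 x 10^-5 M.
Ksp = [Pb^2+][IO3^-]^2
Ksp = 2.65 × 10^-5 × (5.3 × 10^-5)^2 = 7.4 × 10^-14

Ksp = 7.4 × 10^-14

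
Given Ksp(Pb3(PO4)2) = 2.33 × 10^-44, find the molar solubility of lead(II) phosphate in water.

Pb3(PO4)2(s) <=> 3 Pb^2+(aq) + 2 PO4^3-(aq)
Ksp = [Pb^2+]^3[PO4^3-]^2
For each mole of Pb3(PO4)2 that dissolves: [Pb^2+] = 3s, [PO4^3-] = 2s.
So Ksp = (3s)^3 × (2s)^2 = 108s^5
Solving, s = (2.33 × 10^-44/108)^(1/5) = 7.36 x 10^-10 M

s = 7.36e-10 M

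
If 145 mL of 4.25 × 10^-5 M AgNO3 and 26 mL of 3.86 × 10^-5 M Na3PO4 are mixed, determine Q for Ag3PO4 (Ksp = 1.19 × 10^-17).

Total volume = 145 + 26 = 171 mL.
[Ag^+] = 4.25 x 10^-5 × (145/171) = 3.604 x 10^-5 M
[PO4^3-] = 3.86 x 10^-5 × (26/171) = 5.869 × 10^-6 M
Ag3PO4(s) ⇌ 3 Ag^+ + PO4^3-, so Q = [Ag^+]^3[PO4^3-]
Q = (3.604 × 10^-5)^3(5.869 × 10^-6) = 2.75 × 10^-19
Q < Ksp, so no precipitate of Ag3PO4 forms.

2.75 × 10^-19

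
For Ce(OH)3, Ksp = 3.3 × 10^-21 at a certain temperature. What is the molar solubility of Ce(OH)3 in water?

3.3 × 10^-6 M

Ce(OH)3(s) ⇌ Ce^3+ + 3 OH^-
Ksp = [Ce^3+][OH^-]^3
If s mol/L of Ce(OH)3 dissolves, [Ce^3+] = s and [OH^-] = 3s.
So Ksp = s × (3s)^3 = 27s^4
s = (3.3 × 10^-21 / 27)^(1/4) = 3.3 x 10^-6 M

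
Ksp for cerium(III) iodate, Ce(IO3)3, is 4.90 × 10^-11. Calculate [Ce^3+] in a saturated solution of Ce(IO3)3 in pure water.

Ce(IO3)3(s) ⇌ Ce^3+(aq) + 3 IO3^-(aq)
Ksp = [Ce^3+][IO3^-]^3
Let s = molar solubility. Then [Ce^3+] = s and [IO3^-] = 3s.
Ksp = s(3s)^3 = 27s^4
Solving, s = (4.90 × 10^-11/27)^(1/4) = 1.161 × 10^-3 M
[Ce^3+] = s = 1.16 × 10^-3 M

1.16 × 10^-3 M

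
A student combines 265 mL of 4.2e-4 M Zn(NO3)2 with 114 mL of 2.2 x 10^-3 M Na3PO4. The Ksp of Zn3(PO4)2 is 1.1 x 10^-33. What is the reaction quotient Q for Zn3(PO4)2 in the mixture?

Total volume = 265 + 114 = 379 mL.
[Zn^2+] = 4.2 x 10^-4 × (265/379) = 2.94 x 10^-4 M
[PO4^3-] = 2.2 × 10^-3 × (114/379) = 6.62 × 10^-4 M
Zn3(PO4)2(s) ⇌ 3 Zn^2+ + 2 PO4^3-, so Q = [Zn^2+]^3[PO4^3-]^2
Q = (2.94 × 10^-4)^3(6.62 × 10^-4)^2 = 1.1 x 10^-17
Q > Ksp, so Zn3(PO4)2 will precipitate.

1.1 x 10^-17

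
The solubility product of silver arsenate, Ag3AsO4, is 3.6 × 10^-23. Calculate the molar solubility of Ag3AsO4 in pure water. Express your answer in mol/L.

Ag3AsO4(s) <=> 3 Ag^+(aq) + AsO4^3-(aq)
Ksp = [Ag^+]^3[AsO4^3-]
With molar solubility s: [Ag^+] = 3s, [AsO4^3-] = s.
Substituting: Ksp = (3s)^3s = 27s^4
s^4 = 3.6 × 10^-23 / 27, so s = 1.1 x 10^-6 M

s = 1.1 x 10^-6 M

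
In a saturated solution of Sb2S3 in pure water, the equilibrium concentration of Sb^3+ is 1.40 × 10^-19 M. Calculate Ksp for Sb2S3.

1.82 × 10^-94

Sb2S3(s) <=> 2 Sb^3+(aq) + 3 S^2-(aq)
Stoichiometry gives [S^2-] = (3/2)[Sb^3+] = 2.100 × 10^-19 M.
Ksp = [Sb^3+]^2[S^2-]^3
Ksp = (1.40 × 10^-19)^2 × (2.100 × 10^-19)^3 = 1.82 × 10^-94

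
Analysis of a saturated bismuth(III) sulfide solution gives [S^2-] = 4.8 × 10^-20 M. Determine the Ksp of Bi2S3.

Ksp = 1.1 × 10^-97

Bi2S3(s) ⇌ 2 Bi^3+ + 3 S^2-
Stoichiometry gives [Bi^3+] = (2/3)[S^2-] = 3.20 × 10^-20 M.
Ksp = [Bi^3+]^2[S^2-]^3
Ksp = (3.20 x 10^-20)^2 × (4.8 × 10^-20)^3 = 1.1 × 10^-97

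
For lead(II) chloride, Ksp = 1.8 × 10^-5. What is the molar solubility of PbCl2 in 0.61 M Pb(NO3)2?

PbCl2(s) ⇌ Pb^2+ + 2 Cl^-
Ksp = [Pb^2+][Cl^-]^2
Let s be the molar solubility in this solution. [Pb^2+] = 0.61 + s ≈ 0.61, [Cl^-] = 2s (since Pb^2+ from Pb(NO3)2 dominates).
Ksp ≈ 0.61 × (2s)^2
s = 2.7 × 10^-3 M
Check: s = 2.7 × 10^-3 ≪ 0.61, so the approximation is valid.

s ≈ 2.7 × 10^-3 M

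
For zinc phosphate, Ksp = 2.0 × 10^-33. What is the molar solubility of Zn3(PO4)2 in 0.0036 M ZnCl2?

1.0 x 10^-13 M

Zn3(PO4)2(s) <=> 3 Zn^2+(aq) + 2 PO4^3-(aq)
Ksp = [Zn^2+]^3[PO4^3-]^2
Let s be the molar solubility in this solution. [Zn^2+] = 0.0036 + 3s ≈ 0.0036, [PO4^3-] = 2s (Ksp is small, so little additional dissolves).
Ksp ≈ (0.0036)^3 × (2s)^2
s = 1.0 x 10^-13 M
Check: 3s = 3.1 × 10^-13 ≪ 0.0036, so the approximation is valid.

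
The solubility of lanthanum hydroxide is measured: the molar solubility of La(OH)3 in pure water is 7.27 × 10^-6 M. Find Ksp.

La(OH)3(s) <=> La^3+ + 3 OH^-
With molar solubility s: [La^3+] = s, [OH^-] = 3s.
Ksp = [La^3+][OH^-]^3
So Ksp = s × (3s)^3 = 27s^4
With s = 7.27 x 10^-6: Ksp = 7.54 × 10^-20

7.54 × 10^-20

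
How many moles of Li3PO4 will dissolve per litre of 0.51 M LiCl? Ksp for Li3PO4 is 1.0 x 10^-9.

Li3PO4(s) ⇌ 3 Li^+ + PO4^3-
Ksp = [Li^+]^3[PO4^3-]
Let s = moles of Li3PO4 that dissolve per litre. [Li^+] = 0.51 + 3s ≈ 0.51, [PO4^3-] = s (Ksp is small, so little additional dissolves).
Ksp ≈ (0.51)^3 × s
s = 7.5 × 10^-9 M
Check: 3s = 2.3 × 10^-8 ≪ 0.51, so the approximation is valid.

s = 7.5 × 10^-9 M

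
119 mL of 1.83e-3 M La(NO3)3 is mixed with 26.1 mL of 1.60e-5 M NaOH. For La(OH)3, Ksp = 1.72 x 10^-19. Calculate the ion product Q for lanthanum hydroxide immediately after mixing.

Total volume = 119 + 26.1 = 145.1 mL.
[La^3+] = 1.83 × 10^-3 × (119/145.1) = 1.501 × 10^-3 M
[OH^-] = 1.60 x 10^-5 × (26.1/145.1) = 2.878 × 10^-6 M
La(OH)3(s) <=> La^3+ + 3 OH^-, so Q = [La^3+][OH^-]^3
Q = (1.501 x 10^-3)(2.878 × 10^-6)^3 = 3.58 × 10^-20
Q < Ksp, so no precipitate of La(OH)3 forms.

Q ≈ 3.58 × 10^-20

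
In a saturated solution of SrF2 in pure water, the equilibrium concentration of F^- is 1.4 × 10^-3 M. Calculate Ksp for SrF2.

SrF2(s) ⇌ Sr^2+(aq) + 2 F^-(aq)
Stoichiometry gives [Sr^2+] = (1/2)[F^-] = 7.00 × 10^-4 M.
Ksp = [Sr^2+][F^-]^2
Ksp = 7.00 x 10^-4 × (1.4 × 10^-3)^2 = 1.4 × 10^-9

Ksp = 1.4 x 10^-9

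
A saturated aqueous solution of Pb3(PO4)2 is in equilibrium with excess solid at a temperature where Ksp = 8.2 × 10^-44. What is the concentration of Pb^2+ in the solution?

Pb3(PO4)2(s) ⇌ 3 Pb^2+(aq) + 2 PO4^3-(aq)
Ksp = [Pb^2+]^3[PO4^3-]^2
Let s = molar solubility. Then [Pb^2+] = 3s and [PO4^3-] = 2s.
Ksp = (3s)^3(2s)^2 = 108s^5
s = (8.2 × 10^-44 / 108)^(1/5) = 9.46 x 10^-10 M
[Pb^2+] = 3s = 2.8 x 10^-9 M

2.8e-9 M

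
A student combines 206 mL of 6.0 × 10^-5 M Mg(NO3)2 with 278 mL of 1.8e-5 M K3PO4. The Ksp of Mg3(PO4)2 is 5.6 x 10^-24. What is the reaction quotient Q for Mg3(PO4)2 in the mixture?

Q ≈ 1.8e-24

Total volume = 206 + 278 = 484 mL.
[Mg^2+] = 6.0 × 10^-5 × (206/484) = 2.55 × 10^-5 M
[PO4^3-] = 1.8 × 10^-5 × (278/484) = 1.03 × 10^-5 M
Mg3(PO4)2(s) ⇌ 3 Mg^2+ + 2 PO4^3-, so Q = [Mg^2+]^3[PO4^3-]^2
Q = (2.55 × 10^-5)^3(1.03 × 10^-5)^2 = 1.8 x 10^-24
Q < Ksp, so no precipitate of Mg3(PO4)2 forms.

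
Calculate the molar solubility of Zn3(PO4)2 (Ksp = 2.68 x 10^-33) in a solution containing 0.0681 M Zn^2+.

Zn3(PO4)2(s) <=> 3 Zn^2+ + 2 PO4^3-
Ksp = [Zn^2+]^3[PO4^3-]^2
If s mol/L dissolves here, [Zn^2+] = 0.0681 + 3s ≈ 0.0681, [PO4^3-] = 2s (since the Zn^2+ already present dominates).
Ksp ≈ (0.0681)^3 × (2s)^2
s = 1.46 x 10^-15 M
Check: 3s = 4.4 × 10^-15 ≪ 0.0681, so the approximation is valid.

1.46e-15 M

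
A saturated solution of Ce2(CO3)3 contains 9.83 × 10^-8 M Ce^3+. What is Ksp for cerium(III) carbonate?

Ce2(CO3)3(s) <=> 2 Ce^3+ + 3 CO3^2-
Stoichiometry gives [CO3^2-] = (3/2)[Ce^3+] = 1.475 x 10^-7 M.
Ksp = [Ce^3+]^2[CO3^2-]^3
Ksp = (9.83 x 10^-8)^2 × (1.475 × 10^-7)^3 = 3.10 x 10^-35

Ksp = 3.10e-35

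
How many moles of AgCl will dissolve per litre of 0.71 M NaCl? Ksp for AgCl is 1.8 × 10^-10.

s = 2.5 × 10^-10 M

AgCl(s) <=> Ag^+(aq) + Cl^-(aq)
Ksp = [Ag^+][Cl^-]
If s mol/L dissolves here, [Ag^+] = s, [Cl^-] = 0.71 + s ≈ 0.71 (since Cl^- from NaCl dominates).
Ksp ≈ s × 0.71
s = 2.5 x 10^-10 M
Check: s = 2.5 x 10^-10 ≪ 0.71, so the approximation is valid.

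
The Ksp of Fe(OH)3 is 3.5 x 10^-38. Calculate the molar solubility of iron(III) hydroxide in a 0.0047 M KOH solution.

s = 3.4 x 10^-31 M

Fe(OH)3(s) <=> Fe^3+ + 3 OH^-
Ksp = [Fe^3+][OH^-]^3
Let s be the molar solubility in this solution. [Fe^3+] = s, [OH^-] = 0.0047 + 3s ≈ 0.0047 (common-ion effect: OH^- is already 0.0047 M).
Ksp ≈ s × (0.0047)^3
s = 3.4 × 10^-31 M
Check: 3s = 1.0 x 10^-30 ≪ 0.0047, so the approximation is valid.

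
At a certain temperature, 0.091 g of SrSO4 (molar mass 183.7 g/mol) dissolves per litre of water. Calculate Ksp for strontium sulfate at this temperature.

Ksp ≈ 2.5 × 10^-7

Molar solubility s = (9.1 × 10^-2 g/L) / (183.7 g/mol) = 4.95 × 10^-4 M.
SrSO4(s) ⇌ Sr^2+(aq) + SO4^2-(aq)
For each mole of SrSO4 that dissolves: [Sr^2+] = s, [SO4^2-] = s.
Ksp = [Sr^2+][SO4^2-]
Ksp = s × s = s^2
Ksp = (4.95 × 10^-4)^2 = 2.5 × 10^-7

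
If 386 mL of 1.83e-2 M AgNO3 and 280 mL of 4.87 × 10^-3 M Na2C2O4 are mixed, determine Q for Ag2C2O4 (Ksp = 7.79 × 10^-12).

Total volume = 386 + 280 = 666 mL.
[Ag^+] = 1.83 x 10^-2 × (386/666) = 1.061 × 10^-2 M
[C2O4^2-] = 4.87 x 10^-3 × (280/666) = 2.047 x 10^-3 M
Ag2C2O4(s) <=> 2 Ag^+(aq) + C2O4^2-(aq), so Q = [Ag^+]^2[C2O4^2-]
Q = (1.061 × 10^-2)^2(2.047 x 10^-3) = 2.30 × 10^-7
Q > Ksp, so Ag2C2O4 will precipitate.

Q = 2.30 × 10^-7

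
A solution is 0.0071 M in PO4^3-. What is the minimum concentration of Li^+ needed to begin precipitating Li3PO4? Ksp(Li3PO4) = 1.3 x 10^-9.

Li3PO4(s) ⇌ 3 Li^+ + PO4^3-
Ksp = [Li^+]^3[PO4^3-]
Precipitation begins when Q = Ksp. With [PO4^3-] = 0.0071 M:
1.3 x 10^-9 = (0.0071) × [Li^+]^3
[Li^+] = (1.3 x 10^-9 / 7.1 x 10^-3)^(1/3) = 5.7 × 10^-3 M

[Li^+] ≈ 5.7e-3 M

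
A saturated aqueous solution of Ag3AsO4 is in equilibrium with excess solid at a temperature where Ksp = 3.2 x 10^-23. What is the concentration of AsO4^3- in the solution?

Ag3AsO4(s) <=> 3 Ag^+ + AsO4^3-
Ksp = [Ag^+]^3[AsO4^3-]
If s mol/L of Ag3AsO4 dissolves, [Ag^+] = 3s and [AsO4^3-] = s.
Ksp = (3s)^3s = 27s^4
s^4 = 3.2 x 10^-23 / 27, so s = 1.04 × 10^-6 M
[AsO4^3-] = s = 1.0 × 10^-6 M

[AsO4^3-] = 1.0e-6 M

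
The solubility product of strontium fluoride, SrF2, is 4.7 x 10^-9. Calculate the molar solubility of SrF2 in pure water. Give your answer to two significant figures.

SrF2(s) ⇌ Sr^2+(aq) + 2 F^-(aq)
Ksp = [Sr^2+][F^-]^2
Let s = molar solubility. Then [Sr^2+] = s and [F^-] = 2s.
Substituting: Ksp = s(2s)^2 = 4s^3
s^3 = 4.7 x 10^-9 / 4, so s = 1.1 × 10^-3 M

s ≈ 1.1 × 10^-3 M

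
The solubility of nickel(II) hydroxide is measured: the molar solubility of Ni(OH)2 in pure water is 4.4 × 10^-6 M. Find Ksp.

Ksp = 3.4 × 10^-16

Ni(OH)2(s) ⇌ Ni^2+(aq) + 2 OH^-(aq)
Let s = molar solubility. Then [Ni^2+] = s and [OH^-] = 2s.
Ksp = [Ni^2+][OH^-]^2
Ksp = s(2s)^2 = 4s^3
With s = 4.4 × 10^-6: Ksp = 3.4 × 10^-16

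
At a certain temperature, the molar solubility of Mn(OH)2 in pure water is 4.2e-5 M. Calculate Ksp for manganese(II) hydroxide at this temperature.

3.0 × 10^-13

Mn(OH)2(s) <=> Mn^2+ + 2 OH^-
Let s = molar solubility. Then [Mn^2+] = s and [OH^-] = 2s.
Ksp = [Mn^2+][OH^-]^2
So Ksp = s × (2s)^2 = 4s^3
Ksp = 4 × (4.2 x 10^-5)^3 = 3.0 × 10^-13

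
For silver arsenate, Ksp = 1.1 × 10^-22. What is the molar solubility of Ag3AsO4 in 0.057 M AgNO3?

Ag3AsO4(s) ⇌ 3 Ag^+ + AsO4^3-
Ksp = [Ag^+]^3[AsO4^3-]
If s mol/L dissolves here, [Ag^+] = 0.057 + 3s ≈ 0.057, [AsO4^3-] = s (since Ag^+ from AgNO3 dominates).
Ksp ≈ (0.057)^3 × s
s = 5.9 × 10^-19 M
Check: 3s = 1.8 × 10^-18 ≪ 0.057, so the approximation is valid.

s ≈ 5.9 × 10^-19 M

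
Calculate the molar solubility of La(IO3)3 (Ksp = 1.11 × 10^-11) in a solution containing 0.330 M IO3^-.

La(IO3)3(s) <=> La^3+(aq) + 3 IO3^-(aq)
Ksp = [La^3+][IO3^-]^3
Let s be the molar solubility in this solution. [La^3+] = s, [IO3^-] = 0.330 + 3s ≈ 0.330 (common-ion effect: IO3^- is already 0.330 M).
Ksp ≈ s × (0.330)^3
s = 3.09 x 10^-10 M
Check: 3s = 9.3 × 10^-10 ≪ 0.330, so the approximation is valid.

s ≈ 3.09 × 10^-10 M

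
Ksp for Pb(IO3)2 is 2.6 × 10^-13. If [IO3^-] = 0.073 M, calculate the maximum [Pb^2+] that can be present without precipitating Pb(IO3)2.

[Pb^2+] = 4.9 × 10^-11 M

Pb(IO3)2(s) ⇌ Pb^2+(aq) + 2 IO3^-(aq)
Ksp = [Pb^2+][IO3^-]^2
Precipitation begins when Q = Ksp. With [IO3^-] = 0.073 M:
2.6 × 10^-13 = (0.073)^2 × [Pb^2+]
[Pb^2+] = (2.6 × 10^-13 / 5.33 x 10^-3) = 4.9 × 10^-11 M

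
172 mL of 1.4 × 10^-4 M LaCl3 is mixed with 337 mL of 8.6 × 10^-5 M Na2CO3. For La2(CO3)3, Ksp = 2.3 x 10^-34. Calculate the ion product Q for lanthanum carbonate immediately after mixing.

Total volume = 172 + 337 = 509 mL.
[La^3+] = 1.4 × 10^-4 × (172/509) = 4.73 × 10^-5 M
[CO3^2-] = 8.6 × 10^-5 × (337/509) = 5.69 × 10^-5 M
La2(CO3)3(s) ⇌ 2 La^3+ + 3 CO3^2-, so Q = [La^3+]^2[CO3^2-]^3
Q = (4.73 × 10^-5)^2(5.69 × 10^-5)^3 = 4.1 × 10^-22
Q > Ksp, so La2(CO3)3 will precipitate.

4.1e-22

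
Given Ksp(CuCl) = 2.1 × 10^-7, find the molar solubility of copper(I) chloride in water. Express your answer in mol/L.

CuCl(s) <=> Cu^+ + Cl^-
Ksp = [Cu^+][Cl^-]
Let s = molar solubility. Then [Cu^+] = s and [Cl^-] = s.
Ksp = s × s = s^2
s = √(2.1 × 10^-7) = 4.6 × 10^-4 M

s ≈ 4.6 × 10^-4 M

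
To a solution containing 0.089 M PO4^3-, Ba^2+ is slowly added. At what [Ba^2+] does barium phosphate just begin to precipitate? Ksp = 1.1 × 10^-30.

[Ba^2+] = 5.2 × 10^-10 M

Ba3(PO4)2(s) ⇌ 3 Ba^2+(aq) + 2 PO4^3-(aq)
Ksp = [Ba^2+]^3[PO4^3-]^2
Precipitation begins when Q = Ksp. With [PO4^3-] = 0.089 M:
1.1 × 10^-30 = (0.089)^2 × [Ba^2+]^3
[Ba^2+] = (1.1 × 10^-30 / 7.92 × 10^-3)^(1/3) = 5.2 × 10^-10 M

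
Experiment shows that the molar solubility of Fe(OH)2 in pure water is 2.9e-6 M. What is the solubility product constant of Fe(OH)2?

Ksp ≈ 9.8e-17

Fe(OH)2(s) ⇌ Fe^2+ + 2 OH^-
Let s = molar solubility. Then [Fe^2+] = s and [OH^-] = 2s.
Ksp = [Fe^2+][OH^-]^2
Substituting: Ksp = s(2s)^2 = 4s^3
With s = 2.9 × 10^-6: Ksp = 9.8 × 10^-17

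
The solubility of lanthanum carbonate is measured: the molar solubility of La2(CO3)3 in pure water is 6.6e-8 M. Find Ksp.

La2(CO3)3(s) ⇌ 2 La^3+ + 3 CO3^2-
For each mole of La2(CO3)3 that dissolves: [La^3+] = 2s, [CO3^2-] = 3s.
Ksp = [La^3+]^2[CO3^2-]^3
So Ksp = (2s)^2 × (3s)^3 = 108s^5
With s = 6.6 × 10^-8: Ksp = 1.4 × 10^-34

Ksp = 1.4 × 10^-34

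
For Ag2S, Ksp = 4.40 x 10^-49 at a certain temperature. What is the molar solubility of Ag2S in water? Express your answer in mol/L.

4.79 × 10^-17 M

Ag2S(s) ⇌ 2 Ag^+ + S^2-
Ksp = [Ag^+]^2[S^2-]
If s mol/L of Ag2S dissolves, [Ag^+] = 2s and [S^2-] = s.
Substituting: Ksp = (2s)^2s = 4s^3
s = (4.40 x 10^-49 / 4)^(1/3) = 4.79 × 10^-17 M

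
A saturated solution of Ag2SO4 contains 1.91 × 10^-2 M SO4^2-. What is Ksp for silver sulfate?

Ksp = 2.79 × 10^-5

Ag2SO4(s) ⇌ 2 Ag^+ + SO4^2-
Stoichiometry gives [Ag^+] = (2/1)[SO4^2-] = 3.820 x 10^-2 M.
Ksp = [Ag^+]^2[SO4^2-]
Ksp = (3.820 x 10^-2)^2 × 1.91 × 10^-2 = 2.79 x 10^-5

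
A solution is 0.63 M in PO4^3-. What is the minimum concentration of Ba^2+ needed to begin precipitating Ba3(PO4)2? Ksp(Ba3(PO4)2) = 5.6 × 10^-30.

Ba3(PO4)2(s) ⇌ 3 Ba^2+ + 2 PO4^3-
Ksp = [Ba^2+]^3[PO4^3-]^2
Precipitation begins when Q = Ksp. With [PO4^3-] = 0.63 M:
5.6 × 10^-30 = (0.63)^2 × [Ba^2+]^3
[Ba^2+] = (5.6 × 10^-30 / 3.97 × 10^-1)^(1/3) = 2.4 × 10^-10 M

[Ba^2+] ≈ 2.4 × 10^-10 M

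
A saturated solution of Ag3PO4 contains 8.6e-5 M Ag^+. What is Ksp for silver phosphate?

Ag3PO4(s) <=> 3 Ag^+ + PO4^3-
Stoichiometry gives [PO4^3-] = (1/3)[Ag^+] = 2.87 × 10^-5 M.
Ksp = [Ag^+]^3[PO4^3-]
Ksp = (8.6 × 10^-5)^3 × 2.87 × 10^-5 = 1.8 × 10^-17

1.8e-17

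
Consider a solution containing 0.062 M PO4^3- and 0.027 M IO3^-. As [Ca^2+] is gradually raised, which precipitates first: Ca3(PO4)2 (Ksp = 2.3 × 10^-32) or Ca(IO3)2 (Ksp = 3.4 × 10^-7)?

Each salt begins to precipitate when Q = Ksp, i.e. when [Ca^2+] reaches its threshold.
For Ca3(PO4)2: 2.3 × 10^-32 = (0.062)^2 × [Ca^2+]^3  ⇒  [Ca^2+] = 1.8 × 10^-10 M.
For Ca(IO3)2: 3.4 × 10^-7 = (0.027)^2 × [Ca^2+]  ⇒  [Ca^2+] = 4.7 × 10^-4 M.
The salt with the lower threshold [Ca^2+] precipitates first: Ca3(PO4)2.

Ca3(PO4)2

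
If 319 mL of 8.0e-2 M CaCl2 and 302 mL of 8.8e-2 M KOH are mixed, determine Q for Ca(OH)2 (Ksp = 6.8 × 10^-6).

7.5 x 10^-5

Total volume = 319 + 302 = 621 mL.
[Ca^2+] = 8.0 × 10^-2 × (319/621) = 4.11 × 10^-2 M
[OH^-] = 8.8 × 10^-2 × (302/621) = 4.28 × 10^-2 M
Ca(OH)2(s) <=> Ca^2+(aq) + 2 OH^-(aq), so Q = [Ca^2+][OH^-]^2
Q = (4.11 × 10^-2)(4.28 x 10^-2)^2 = 7.5 × 10^-5
Q > Ksp, so Ca(OH)2 will precipitate.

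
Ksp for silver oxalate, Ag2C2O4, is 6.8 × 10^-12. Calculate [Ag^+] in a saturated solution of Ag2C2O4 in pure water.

Ag2C2O4(s) ⇌ 2 Ag^+(aq) + C2O4^2-(aq)
Ksp = [Ag^+]^2[C2O4^2-]
With molar solubility s: [Ag^+] = 2s, [C2O4^2-] = s.
So Ksp = (2s)^2 × s = 4s^3
s = (6.8 × 10^-12 / 4)^(1/3) = 1.19 × 10^-4 M
[Ag^+] = 2s = 2.4 × 10^-4 M

[Ag^+] = 2.4 × 10^-4 M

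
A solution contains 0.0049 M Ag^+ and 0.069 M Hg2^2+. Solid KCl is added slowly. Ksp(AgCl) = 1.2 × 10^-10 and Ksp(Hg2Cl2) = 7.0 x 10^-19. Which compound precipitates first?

Hg2Cl2

Precipitation of each salt starts when its ion product equals its Ksp.
For AgCl: 1.2 × 10^-10 = 0.0049 × [Cl^-]  ⇒  [Cl^-] = 2.4 × 10^-8 M.
For Hg2Cl2: 7.0 x 10^-19 = 0.069 × [Cl^-]^2  ⇒  [Cl^-] = 3.2 × 10^-9 M.
The salt with the lower threshold [Cl^-] precipitates first: Hg2Cl2.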